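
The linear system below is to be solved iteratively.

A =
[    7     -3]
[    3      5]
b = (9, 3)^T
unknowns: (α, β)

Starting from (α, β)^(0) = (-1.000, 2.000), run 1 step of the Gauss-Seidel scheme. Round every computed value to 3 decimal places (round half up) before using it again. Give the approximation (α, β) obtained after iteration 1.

(2.143, -0.686)

Iteration 1:
  α = (9 - (-3)·2.000) / (7) = 2.143
  β = (3 - (3)·2.143) / (5) = -0.686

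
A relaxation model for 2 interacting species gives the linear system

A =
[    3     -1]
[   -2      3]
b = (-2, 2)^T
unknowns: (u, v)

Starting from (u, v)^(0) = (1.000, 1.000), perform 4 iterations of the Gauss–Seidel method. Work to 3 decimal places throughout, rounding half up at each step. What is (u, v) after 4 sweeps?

Iteration 1:
  u = (-2 - (-1)·1.000) / (3) = -0.333
  v = (2 - (-2)·-0.333) / (3) = 0.445
Iteration 2:
  u = (-2 - (-1)·0.445) / (3) = -0.518
  v = (2 - (-2)·-0.518) / (3) = 0.321
Iteration 3:
  u = (-2 - (-1)·0.321) / (3) = -0.560
  v = (2 - (-2)·-0.560) / (3) = 0.293
Iteration 4:
  u = (-2 - (-1)·0.293) / (3) = -0.569
  v = (2 - (-2)·-0.569) / (3) = 0.287

(-0.569, 0.287)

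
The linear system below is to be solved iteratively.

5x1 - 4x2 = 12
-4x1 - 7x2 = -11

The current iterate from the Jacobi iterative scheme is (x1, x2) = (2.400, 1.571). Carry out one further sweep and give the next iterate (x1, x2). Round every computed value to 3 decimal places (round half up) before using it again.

One sweep:
  x1 = (12 - (-4)·1.571) / (5) = 3.657
  x2 = (-11 - (-4)·2.400) / (-7) = 0.200

(3.657, 0.200)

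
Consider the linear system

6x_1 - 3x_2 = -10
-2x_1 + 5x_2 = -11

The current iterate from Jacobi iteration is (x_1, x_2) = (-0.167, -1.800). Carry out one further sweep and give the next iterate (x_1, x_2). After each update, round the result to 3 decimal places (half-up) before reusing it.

One sweep:
  x_1 = (-10 - (-3)·-1.800) / (6) = -2.567
  x_2 = (-11 - (-2)·-0.167) / (5) = -2.267

(-2.567, -2.267)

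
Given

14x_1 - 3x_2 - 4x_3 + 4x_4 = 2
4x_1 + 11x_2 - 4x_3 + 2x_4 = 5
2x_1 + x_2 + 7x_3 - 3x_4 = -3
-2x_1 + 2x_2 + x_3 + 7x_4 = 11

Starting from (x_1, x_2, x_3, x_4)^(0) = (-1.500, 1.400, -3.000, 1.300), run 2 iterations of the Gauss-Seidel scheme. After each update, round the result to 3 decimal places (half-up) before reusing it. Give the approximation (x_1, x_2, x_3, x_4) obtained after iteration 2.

(-0.273, 0.449, 0.208, 1.335)

Iteration 1:
  x_1 = (2 - (-3)·1.400 - (-4)·-3.000 - (4)·1.300) / (14) = -0.786
  x_2 = (5 - (4)·-0.786 - (-4)·-3.000 - (2)·1.300) / (11) = -0.587
  x_3 = (-3 - (2)·-0.786 - (1)·-0.587 - (-3)·1.300) / (7) = 0.437
  x_4 = (11 - (-2)·-0.786 - (2)·-0.587 - (1)·0.437) / (7) = 1.452
Iteration 2:
  x_1 = (2 - (-3)·-0.587 - (-4)·0.437 - (4)·1.452) / (14) = -0.273
  x_2 = (5 - (4)·-0.273 - (-4)·0.437 - (2)·1.452) / (11) = 0.449
  x_3 = (-3 - (2)·-0.273 - (1)·0.449 - (-3)·1.452) / (7) = 0.208
  x_4 = (11 - (-2)·-0.273 - (2)·0.449 - (1)·0.208) / (7) = 1.335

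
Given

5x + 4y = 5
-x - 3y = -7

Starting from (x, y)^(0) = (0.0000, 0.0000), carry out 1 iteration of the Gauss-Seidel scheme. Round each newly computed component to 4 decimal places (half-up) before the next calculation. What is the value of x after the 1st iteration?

1.0000

Iteration 1:
  x = (5 - (4)·0.0000) / (5) = 1.0000
  y = (-7 - (-1)·1.0000) / (-3) = 2.0000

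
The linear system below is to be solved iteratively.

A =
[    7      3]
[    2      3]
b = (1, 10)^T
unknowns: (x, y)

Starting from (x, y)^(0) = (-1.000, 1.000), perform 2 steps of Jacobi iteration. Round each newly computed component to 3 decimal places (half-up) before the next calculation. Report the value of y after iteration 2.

3.524

Iteration 1:
  x = (1 - (3)·1.000) / (7) = -0.286
  y = (10 - (2)·-1.000) / (3) = 4.000
Iteration 2:
  x = (1 - (3)·4.000) / (7) = -1.571
  y = (10 - (2)·-0.286) / (3) = 3.524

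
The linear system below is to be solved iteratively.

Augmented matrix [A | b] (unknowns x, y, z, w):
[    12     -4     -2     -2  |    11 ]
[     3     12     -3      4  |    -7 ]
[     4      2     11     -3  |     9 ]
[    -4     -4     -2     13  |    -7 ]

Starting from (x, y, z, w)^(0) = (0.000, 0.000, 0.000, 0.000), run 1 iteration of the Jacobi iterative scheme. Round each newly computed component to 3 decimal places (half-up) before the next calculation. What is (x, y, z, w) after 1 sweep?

(0.917, -0.583, 0.818, -0.538)

Iteration 1:
  x = (11 - (-4)·0.000 - (-2)·0.000 - (-2)·0.000) / (12) = 0.917
  y = (-7 - (3)·0.000 - (-3)·0.000 - (4)·0.000) / (12) = -0.583
  z = (9 - (4)·0.000 - (2)·0.000 - (-3)·0.000) / (11) = 0.818
  w = (-7 - (-4)·0.000 - (-4)·0.000 - (-2)·0.000) / (13) = -0.538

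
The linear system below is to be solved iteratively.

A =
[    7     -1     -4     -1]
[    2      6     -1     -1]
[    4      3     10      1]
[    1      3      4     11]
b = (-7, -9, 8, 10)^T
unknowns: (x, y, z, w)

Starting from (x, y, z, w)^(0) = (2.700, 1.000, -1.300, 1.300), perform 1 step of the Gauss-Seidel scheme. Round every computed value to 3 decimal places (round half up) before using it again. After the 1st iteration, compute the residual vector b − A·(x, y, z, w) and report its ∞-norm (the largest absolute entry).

8.802

Iteration 1:
  x = (-7 - (-1)·1.000 - (-4)·-1.300 - (-1)·1.300) / (7) = -1.414
  y = (-9 - (2)·-1.414 - (-1)·-1.300 - (-1)·1.300) / (6) = -1.029
  z = (8 - (4)·-1.414 - (3)·-1.029 - (1)·1.300) / (10) = 1.544
  w = (10 - (1)·-1.414 - (3)·-1.029 - (4)·1.544) / (11) = 0.757
Residual b − A·x = (8.802, 2.303, 0.546, -0.002); ∞-norm = 8.802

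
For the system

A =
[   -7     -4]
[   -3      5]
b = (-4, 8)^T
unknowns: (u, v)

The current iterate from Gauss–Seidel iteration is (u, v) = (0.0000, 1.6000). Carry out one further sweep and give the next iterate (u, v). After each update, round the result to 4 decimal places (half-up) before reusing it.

One sweep:
  u = (-4 - (-4)·1.6000) / (-7) = -0.3429
  v = (8 - (-3)·-0.3429) / (5) = 1.3943

(-0.3429, 1.3943)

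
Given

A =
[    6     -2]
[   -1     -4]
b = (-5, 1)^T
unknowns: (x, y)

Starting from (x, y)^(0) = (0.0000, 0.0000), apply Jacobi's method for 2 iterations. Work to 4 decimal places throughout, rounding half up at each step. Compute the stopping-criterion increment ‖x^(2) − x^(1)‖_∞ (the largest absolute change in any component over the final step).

0.2083

Iteration 1:
  x = (-5 - (-2)·0.0000) / (6) = -0.8333
  y = (1 - (-1)·0.0000) / (-4) = -0.2500
Iteration 2:
  x = (-5 - (-2)·-0.2500) / (6) = -0.9167
  y = (1 - (-1)·-0.8333) / (-4) = -0.0417
Change: (-0.0834, 0.2083) → max |·| = 0.2083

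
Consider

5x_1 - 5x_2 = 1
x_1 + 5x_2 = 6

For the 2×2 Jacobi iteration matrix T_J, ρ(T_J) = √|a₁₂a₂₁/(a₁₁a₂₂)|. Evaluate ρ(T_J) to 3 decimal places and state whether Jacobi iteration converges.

0.447

a₁₂a₂₁/(a₁₁a₂₂) = (-5)·(1) / ((5)·(5)) = -0.200000
ρ = √|-0.200000| = √0.200000 = 0.447
ρ < 1, so Jacobi converges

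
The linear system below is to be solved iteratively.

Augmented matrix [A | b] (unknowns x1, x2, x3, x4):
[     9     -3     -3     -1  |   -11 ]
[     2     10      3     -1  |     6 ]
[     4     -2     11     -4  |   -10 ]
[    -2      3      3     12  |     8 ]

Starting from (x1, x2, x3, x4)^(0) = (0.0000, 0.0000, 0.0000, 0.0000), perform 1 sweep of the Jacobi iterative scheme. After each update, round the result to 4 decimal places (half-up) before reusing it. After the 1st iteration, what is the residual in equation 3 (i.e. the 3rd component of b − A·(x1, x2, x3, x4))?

8.7557

Iteration 1:
  x1 = (-11 - (-3)·0.0000 - (-3)·0.0000 - (-1)·0.0000) / (9) = -1.2222
  x2 = (6 - (2)·0.0000 - (3)·0.0000 - (-1)·0.0000) / (10) = 0.6000
  x3 = (-10 - (4)·0.0000 - (-2)·0.0000 - (-4)·0.0000) / (11) = -0.9091
  x4 = (8 - (-2)·0.0000 - (3)·0.0000 - (3)·0.0000) / (12) = 0.6667
Residual b − A·x = (-0.2608, 5.8384, 8.7557, -1.5175)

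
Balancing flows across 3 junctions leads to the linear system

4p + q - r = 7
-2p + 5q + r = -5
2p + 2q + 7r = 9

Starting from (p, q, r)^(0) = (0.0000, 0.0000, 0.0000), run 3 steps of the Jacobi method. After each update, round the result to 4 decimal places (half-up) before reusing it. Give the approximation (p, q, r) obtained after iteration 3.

Iteration 1:
  p = (7 - (1)·0.0000 - (-1)·0.0000) / (4) = 1.7500
  q = (-5 - (-2)·0.0000 - (1)·0.0000) / (5) = -1.0000
  r = (9 - (2)·0.0000 - (2)·0.0000) / (7) = 1.2857
Iteration 2:
  p = (7 - (1)·-1.0000 - (-1)·1.2857) / (4) = 2.3214
  q = (-5 - (-2)·1.7500 - (1)·1.2857) / (5) = -0.5571
  r = (9 - (2)·1.7500 - (2)·-1.0000) / (7) = 1.0714
Iteration 3:
  p = (7 - (1)·-0.5571 - (-1)·1.0714) / (4) = 2.1571
  q = (-5 - (-2)·2.3214 - (1)·1.0714) / (5) = -0.2857
  r = (9 - (2)·2.3214 - (2)·-0.5571) / (7) = 0.7816

(2.1571, -0.2857, 0.7816)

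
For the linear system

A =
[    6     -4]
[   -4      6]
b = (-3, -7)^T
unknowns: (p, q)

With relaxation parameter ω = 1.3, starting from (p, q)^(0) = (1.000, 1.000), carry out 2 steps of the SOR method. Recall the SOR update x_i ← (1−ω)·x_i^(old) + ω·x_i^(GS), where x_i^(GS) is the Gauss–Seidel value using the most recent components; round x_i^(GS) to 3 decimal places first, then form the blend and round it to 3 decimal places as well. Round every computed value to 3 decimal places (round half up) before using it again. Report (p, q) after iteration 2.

Iteration 1:
  p: GS value = (-3 - (-4)·1.000) / (6) = 0.167;  p ← (1−ω)·1.000 + ω·0.167 = -0.083
  q: GS value = (-7 - (-4)·-0.083) / (6) = -1.222;  q ← (1−ω)·1.000 + ω·-1.222 = -1.889
Iteration 2:
  p: GS value = (-3 - (-4)·-1.889) / (6) = -1.759;  p ← (1−ω)·-0.083 + ω·-1.759 = -2.262
  q: GS value = (-7 - (-4)·-2.262) / (6) = -2.675;  q ← (1−ω)·-1.889 + ω·-2.675 = -2.911

(-2.262, -2.911)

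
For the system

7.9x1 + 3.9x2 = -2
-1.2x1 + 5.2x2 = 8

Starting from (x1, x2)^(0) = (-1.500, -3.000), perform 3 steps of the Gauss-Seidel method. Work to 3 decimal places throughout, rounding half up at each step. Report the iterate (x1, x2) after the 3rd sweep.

Iteration 1:
  x1 = (-2 - (3.9)·-3.000) / (7.9) = 1.228
  x2 = (8 - (-1.2)·1.228) / (5.2) = 1.822
Iteration 2:
  x1 = (-2 - (3.9)·1.822) / (7.9) = -1.153
  x2 = (8 - (-1.2)·-1.153) / (5.2) = 1.272
Iteration 3:
  x1 = (-2 - (3.9)·1.272) / (7.9) = -0.881
  x2 = (8 - (-1.2)·-0.881) / (5.2) = 1.335

(-0.881, 1.335)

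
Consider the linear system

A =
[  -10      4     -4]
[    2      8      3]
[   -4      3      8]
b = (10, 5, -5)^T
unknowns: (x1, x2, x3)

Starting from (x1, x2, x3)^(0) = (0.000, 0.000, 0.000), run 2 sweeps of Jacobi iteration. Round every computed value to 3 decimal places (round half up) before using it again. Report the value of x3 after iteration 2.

-1.359

Iteration 1:
  x1 = (10 - (4)·0.000 - (-4)·0.000) / (-10) = -1.000
  x2 = (5 - (2)·0.000 - (3)·0.000) / (8) = 0.625
  x3 = (-5 - (-4)·0.000 - (3)·0.000) / (8) = -0.625
Iteration 2:
  x1 = (10 - (4)·0.625 - (-4)·-0.625) / (-10) = -0.500
  x2 = (5 - (2)·-1.000 - (3)·-0.625) / (8) = 1.109
  x3 = (-5 - (-4)·-1.000 - (3)·0.625) / (8) = -1.359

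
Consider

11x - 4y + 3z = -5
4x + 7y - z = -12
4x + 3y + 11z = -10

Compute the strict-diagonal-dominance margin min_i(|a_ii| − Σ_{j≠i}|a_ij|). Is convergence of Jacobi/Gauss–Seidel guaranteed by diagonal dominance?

2

row 1: |11| − (4+3) = 4
row 2: |7| − (4+1) = 2
row 3: |11| − (4+3) = 4
minimum over rows = 2 → strictly diagonally dominant (convergence guaranteed)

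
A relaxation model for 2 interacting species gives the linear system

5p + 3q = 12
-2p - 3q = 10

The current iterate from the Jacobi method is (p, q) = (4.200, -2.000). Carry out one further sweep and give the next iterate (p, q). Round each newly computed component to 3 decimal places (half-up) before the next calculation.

One sweep:
  p = (12 - (3)·-2.000) / (5) = 3.600
  q = (10 - (-2)·4.200) / (-3) = -6.133

(3.600, -6.133)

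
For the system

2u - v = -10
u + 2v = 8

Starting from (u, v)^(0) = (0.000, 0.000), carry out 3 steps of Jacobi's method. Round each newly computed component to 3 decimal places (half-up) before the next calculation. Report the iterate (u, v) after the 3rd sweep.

(-1.750, 5.500)

Iteration 1:
  u = (-10 - (-1)·0.000) / (2) = -5.000
  v = (8 - (1)·0.000) / (2) = 4.000
Iteration 2:
  u = (-10 - (-1)·4.000) / (2) = -3.000
  v = (8 - (1)·-5.000) / (2) = 6.500
Iteration 3:
  u = (-10 - (-1)·6.500) / (2) = -1.750
  v = (8 - (1)·-3.000) / (2) = 5.500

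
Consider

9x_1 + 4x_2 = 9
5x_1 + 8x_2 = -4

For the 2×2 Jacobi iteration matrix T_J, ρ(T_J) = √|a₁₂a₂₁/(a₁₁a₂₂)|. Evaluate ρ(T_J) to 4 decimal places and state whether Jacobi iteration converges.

a₁₂a₂₁/(a₁₁a₂₂) = (4)·(5) / ((9)·(8)) = 0.277778
ρ = √|0.277778| = √0.277778 = 0.5270
ρ < 1, so Jacobi converges

0.5270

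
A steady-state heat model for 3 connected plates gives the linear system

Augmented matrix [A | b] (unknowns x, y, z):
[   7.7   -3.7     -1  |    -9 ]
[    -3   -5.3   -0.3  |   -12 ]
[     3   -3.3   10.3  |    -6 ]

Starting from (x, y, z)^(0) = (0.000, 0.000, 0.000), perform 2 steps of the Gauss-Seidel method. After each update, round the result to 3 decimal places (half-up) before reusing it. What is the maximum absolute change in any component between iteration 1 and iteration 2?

1.496

Iteration 1:
  x = (-9 - (-3.7)·0.000 - (-1)·0.000) / (7.7) = -1.169
  y = (-12 - (-3)·-1.169 - (-0.3)·0.000) / (-5.3) = 2.926
  z = (-6 - (3)·-1.169 - (-3.3)·2.926) / (10.3) = 0.695
Iteration 2:
  x = (-9 - (-3.7)·2.926 - (-1)·0.695) / (7.7) = 0.327
  y = (-12 - (-3)·0.327 - (-0.3)·0.695) / (-5.3) = 2.040
  z = (-6 - (3)·0.327 - (-3.3)·2.040) / (10.3) = -0.024
Change: (1.496, -0.886, -0.719) → max |·| = 1.496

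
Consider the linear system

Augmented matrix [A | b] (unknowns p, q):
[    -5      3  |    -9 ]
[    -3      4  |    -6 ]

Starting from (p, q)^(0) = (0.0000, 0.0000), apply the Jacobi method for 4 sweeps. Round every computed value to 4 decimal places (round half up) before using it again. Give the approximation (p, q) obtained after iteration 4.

(1.3050, -0.2175)

Iteration 1:
  p = (-9 - (3)·0.0000) / (-5) = 1.8000
  q = (-6 - (-3)·0.0000) / (4) = -1.5000
Iteration 2:
  p = (-9 - (3)·-1.5000) / (-5) = 0.9000
  q = (-6 - (-3)·1.8000) / (4) = -0.1500
Iteration 3:
  p = (-9 - (3)·-0.1500) / (-5) = 1.7100
  q = (-6 - (-3)·0.9000) / (4) = -0.8250
Iteration 4:
  p = (-9 - (3)·-0.8250) / (-5) = 1.3050
  q = (-6 - (-3)·1.7100) / (4) = -0.2175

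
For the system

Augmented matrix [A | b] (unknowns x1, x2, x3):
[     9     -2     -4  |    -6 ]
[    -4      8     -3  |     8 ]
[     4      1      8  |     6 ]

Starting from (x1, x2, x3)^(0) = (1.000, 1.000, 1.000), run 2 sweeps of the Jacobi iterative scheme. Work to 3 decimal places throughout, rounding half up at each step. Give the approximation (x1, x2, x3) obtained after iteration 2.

Iteration 1:
  x1 = (-6 - (-2)·1.000 - (-4)·1.000) / (9) = 0.000
  x2 = (8 - (-4)·1.000 - (-3)·1.000) / (8) = 1.875
  x3 = (6 - (4)·1.000 - (1)·1.000) / (8) = 0.125
Iteration 2:
  x1 = (-6 - (-2)·1.875 - (-4)·0.125) / (9) = -0.194
  x2 = (8 - (-4)·0.000 - (-3)·0.125) / (8) = 1.047
  x3 = (6 - (4)·0.000 - (1)·1.875) / (8) = 0.516

(-0.194, 1.047, 0.516)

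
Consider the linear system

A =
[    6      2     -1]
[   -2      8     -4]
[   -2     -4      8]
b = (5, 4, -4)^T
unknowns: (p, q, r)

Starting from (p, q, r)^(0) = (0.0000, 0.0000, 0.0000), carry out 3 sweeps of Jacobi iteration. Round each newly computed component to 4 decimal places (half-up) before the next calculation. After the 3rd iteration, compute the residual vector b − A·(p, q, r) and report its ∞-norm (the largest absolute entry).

Iteration 1:
  p = (5 - (2)·0.0000 - (-1)·0.0000) / (6) = 0.8333
  q = (4 - (-2)·0.0000 - (-4)·0.0000) / (8) = 0.5000
  r = (-4 - (-2)·0.0000 - (-4)·0.0000) / (8) = -0.5000
Iteration 2:
  p = (5 - (2)·0.5000 - (-1)·-0.5000) / (6) = 0.5833
  q = (4 - (-2)·0.8333 - (-4)·-0.5000) / (8) = 0.4583
  r = (-4 - (-2)·0.8333 - (-4)·0.5000) / (8) = -0.0417
Iteration 3:
  p = (5 - (2)·0.4583 - (-1)·-0.0417) / (6) = 0.6736
  q = (4 - (-2)·0.5833 - (-4)·-0.0417) / (8) = 0.6250
  r = (-4 - (-2)·0.5833 - (-4)·0.4583) / (8) = -0.1250
Residual b − A·x = (-0.4166, -0.1528, 0.8472); ∞-norm = 0.8472

0.8472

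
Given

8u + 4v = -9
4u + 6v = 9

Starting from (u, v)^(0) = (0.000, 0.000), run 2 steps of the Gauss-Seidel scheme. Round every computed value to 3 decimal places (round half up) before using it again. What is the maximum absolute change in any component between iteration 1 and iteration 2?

Iteration 1:
  u = (-9 - (4)·0.000) / (8) = -1.125
  v = (9 - (4)·-1.125) / (6) = 2.250
Iteration 2:
  u = (-9 - (4)·2.250) / (8) = -2.250
  v = (9 - (4)·-2.250) / (6) = 3.000
Change: (-1.125, 0.750) → max |·| = 1.125

1.125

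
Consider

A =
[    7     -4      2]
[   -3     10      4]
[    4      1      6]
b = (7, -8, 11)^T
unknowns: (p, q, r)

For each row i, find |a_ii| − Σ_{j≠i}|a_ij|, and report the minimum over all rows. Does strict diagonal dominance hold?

1

row 1: |7| − (4+2) = 1
row 2: |10| − (3+4) = 3
row 3: |6| − (4+1) = 1
minimum over rows = 1 → strictly diagonally dominant (convergence guaranteed)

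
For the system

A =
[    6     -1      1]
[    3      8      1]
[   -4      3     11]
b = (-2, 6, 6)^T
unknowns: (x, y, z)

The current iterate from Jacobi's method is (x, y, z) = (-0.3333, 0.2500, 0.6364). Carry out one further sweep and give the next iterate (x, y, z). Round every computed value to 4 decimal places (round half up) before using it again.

One sweep:
  x = (-2 - (-1)·0.2500 - (1)·0.6364) / (6) = -0.3977
  y = (6 - (3)·-0.3333 - (1)·0.6364) / (8) = 0.7954
  z = (6 - (-4)·-0.3333 - (3)·0.2500) / (11) = 0.3561

(-0.3977, 0.7954, 0.3561)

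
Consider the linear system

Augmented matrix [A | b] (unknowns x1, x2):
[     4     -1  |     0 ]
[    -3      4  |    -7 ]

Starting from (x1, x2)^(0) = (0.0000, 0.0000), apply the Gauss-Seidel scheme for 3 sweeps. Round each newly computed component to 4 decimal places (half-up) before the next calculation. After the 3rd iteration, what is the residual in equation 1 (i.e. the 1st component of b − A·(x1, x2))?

Iteration 1:
  x1 = (0 - (-1)·0.0000) / (4) = 0.0000
  x2 = (-7 - (-3)·0.0000) / (4) = -1.7500
Iteration 2:
  x1 = (0 - (-1)·-1.7500) / (4) = -0.4375
  x2 = (-7 - (-3)·-0.4375) / (4) = -2.0781
Iteration 3:
  x1 = (0 - (-1)·-2.0781) / (4) = -0.5195
  x2 = (-7 - (-3)·-0.5195) / (4) = -2.1396
Residual b − A·x = (-0.0616, -0.0001)

-0.0616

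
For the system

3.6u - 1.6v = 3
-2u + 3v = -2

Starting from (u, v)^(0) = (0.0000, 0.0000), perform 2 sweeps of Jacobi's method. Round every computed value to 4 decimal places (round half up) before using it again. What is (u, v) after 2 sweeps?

Iteration 1:
  u = (3 - (-1.6)·0.0000) / (3.6) = 0.8333
  v = (-2 - (-2)·0.0000) / (3) = -0.6667
Iteration 2:
  u = (3 - (-1.6)·-0.6667) / (3.6) = 0.5370
  v = (-2 - (-2)·0.8333) / (3) = -0.1111

(0.5370, -0.1111)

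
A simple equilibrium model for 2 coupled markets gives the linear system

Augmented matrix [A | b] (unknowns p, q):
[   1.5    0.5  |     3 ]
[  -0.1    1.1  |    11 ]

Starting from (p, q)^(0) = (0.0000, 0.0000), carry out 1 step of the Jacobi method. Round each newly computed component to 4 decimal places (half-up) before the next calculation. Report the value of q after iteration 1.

10.0000

Iteration 1:
  p = (3 - (0.5)·0.0000) / (1.5) = 2.0000
  q = (11 - (-0.1)·0.0000) / (1.1) = 10.0000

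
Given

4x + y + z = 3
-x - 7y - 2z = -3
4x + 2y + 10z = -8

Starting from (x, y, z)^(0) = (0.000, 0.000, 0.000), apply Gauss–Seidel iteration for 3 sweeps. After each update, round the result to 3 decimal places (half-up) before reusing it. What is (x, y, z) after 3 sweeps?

Iteration 1:
  x = (3 - (1)·0.000 - (1)·0.000) / (4) = 0.750
  y = (-3 - (-1)·0.750 - (-2)·0.000) / (-7) = 0.321
  z = (-8 - (4)·0.750 - (2)·0.321) / (10) = -1.164
Iteration 2:
  x = (3 - (1)·0.321 - (1)·-1.164) / (4) = 0.961
  y = (-3 - (-1)·0.961 - (-2)·-1.164) / (-7) = 0.624
  z = (-8 - (4)·0.961 - (2)·0.624) / (10) = -1.309
Iteration 3:
  x = (3 - (1)·0.624 - (1)·-1.309) / (4) = 0.921
  y = (-3 - (-1)·0.921 - (-2)·-1.309) / (-7) = 0.671
  z = (-8 - (4)·0.921 - (2)·0.671) / (10) = -1.303

(0.921, 0.671, -1.303)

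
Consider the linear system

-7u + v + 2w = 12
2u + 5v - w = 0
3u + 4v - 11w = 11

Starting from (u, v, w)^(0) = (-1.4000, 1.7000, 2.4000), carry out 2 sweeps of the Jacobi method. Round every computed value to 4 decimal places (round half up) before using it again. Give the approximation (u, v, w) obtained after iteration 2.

(-1.7839, 0.1616, -0.8361)

Iteration 1:
  u = (12 - (1)·1.7000 - (2)·2.4000) / (-7) = -0.7857
  v = (0 - (2)·-1.4000 - (-1)·2.4000) / (5) = 1.0400
  w = (11 - (3)·-1.4000 - (4)·1.7000) / (-11) = -0.7636
Iteration 2:
  u = (12 - (1)·1.0400 - (2)·-0.7636) / (-7) = -1.7839
  v = (0 - (2)·-0.7857 - (-1)·-0.7636) / (5) = 0.1616
  w = (11 - (3)·-0.7857 - (4)·1.0400) / (-11) = -0.8361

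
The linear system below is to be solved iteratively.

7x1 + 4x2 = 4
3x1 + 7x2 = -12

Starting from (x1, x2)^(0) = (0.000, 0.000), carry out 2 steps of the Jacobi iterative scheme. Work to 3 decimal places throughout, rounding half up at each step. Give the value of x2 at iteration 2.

Iteration 1:
  x1 = (4 - (4)·0.000) / (7) = 0.571
  x2 = (-12 - (3)·0.000) / (7) = -1.714
Iteration 2:
  x1 = (4 - (4)·-1.714) / (7) = 1.551
  x2 = (-12 - (3)·0.571) / (7) = -1.959

-1.959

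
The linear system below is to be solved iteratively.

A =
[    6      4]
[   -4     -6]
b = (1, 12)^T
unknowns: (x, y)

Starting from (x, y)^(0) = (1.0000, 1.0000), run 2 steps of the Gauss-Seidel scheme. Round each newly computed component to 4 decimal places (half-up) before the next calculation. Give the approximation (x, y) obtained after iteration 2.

(1.2778, -2.8519)

Iteration 1:
  x = (1 - (4)·1.0000) / (6) = -0.5000
  y = (12 - (-4)·-0.5000) / (-6) = -1.6667
Iteration 2:
  x = (1 - (4)·-1.6667) / (6) = 1.2778
  y = (12 - (-4)·1.2778) / (-6) = -2.8519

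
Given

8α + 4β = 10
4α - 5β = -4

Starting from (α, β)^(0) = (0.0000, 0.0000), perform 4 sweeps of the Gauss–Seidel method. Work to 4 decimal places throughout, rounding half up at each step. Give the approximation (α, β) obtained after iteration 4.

(0.5660, 1.2528)

Iteration 1:
  α = (10 - (4)·0.0000) / (8) = 1.2500
  β = (-4 - (4)·1.2500) / (-5) = 1.8000
Iteration 2:
  α = (10 - (4)·1.8000) / (8) = 0.3500
  β = (-4 - (4)·0.3500) / (-5) = 1.0800
Iteration 3:
  α = (10 - (4)·1.0800) / (8) = 0.7100
  β = (-4 - (4)·0.7100) / (-5) = 1.3680
Iteration 4:
  α = (10 - (4)·1.3680) / (8) = 0.5660
  β = (-4 - (4)·0.5660) / (-5) = 1.2528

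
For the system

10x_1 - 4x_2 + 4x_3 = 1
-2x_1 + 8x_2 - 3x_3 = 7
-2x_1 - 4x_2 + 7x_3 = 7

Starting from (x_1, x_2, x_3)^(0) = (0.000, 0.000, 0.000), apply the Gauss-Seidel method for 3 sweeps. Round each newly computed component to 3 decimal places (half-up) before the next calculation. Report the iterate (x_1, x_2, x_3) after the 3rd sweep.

Iteration 1:
  x_1 = (1 - (-4)·0.000 - (4)·0.000) / (10) = 0.100
  x_2 = (7 - (-2)·0.100 - (-3)·0.000) / (8) = 0.900
  x_3 = (7 - (-2)·0.100 - (-4)·0.900) / (7) = 1.543
Iteration 2:
  x_1 = (1 - (-4)·0.900 - (4)·1.543) / (10) = -0.157
  x_2 = (7 - (-2)·-0.157 - (-3)·1.543) / (8) = 1.414
  x_3 = (7 - (-2)·-0.157 - (-4)·1.414) / (7) = 1.763
Iteration 3:
  x_1 = (1 - (-4)·1.414 - (4)·1.763) / (10) = -0.040
  x_2 = (7 - (-2)·-0.040 - (-3)·1.763) / (8) = 1.526
  x_3 = (7 - (-2)·-0.040 - (-4)·1.526) / (7) = 1.861

(-0.040, 1.526, 1.861)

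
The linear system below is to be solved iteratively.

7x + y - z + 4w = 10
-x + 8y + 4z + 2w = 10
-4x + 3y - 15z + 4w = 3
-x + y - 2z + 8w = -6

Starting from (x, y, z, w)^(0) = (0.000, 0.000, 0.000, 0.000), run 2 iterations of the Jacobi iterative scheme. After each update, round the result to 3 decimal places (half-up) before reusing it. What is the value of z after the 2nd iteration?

Iteration 1:
  x = (10 - (1)·0.000 - (-1)·0.000 - (4)·0.000) / (7) = 1.429
  y = (10 - (-1)·0.000 - (4)·0.000 - (2)·0.000) / (8) = 1.250
  z = (3 - (-4)·0.000 - (3)·0.000 - (4)·0.000) / (-15) = -0.200
  w = (-6 - (-1)·0.000 - (1)·0.000 - (-2)·0.000) / (8) = -0.750
Iteration 2:
  x = (10 - (1)·1.250 - (-1)·-0.200 - (4)·-0.750) / (7) = 1.650
  y = (10 - (-1)·1.429 - (4)·-0.200 - (2)·-0.750) / (8) = 1.716
  z = (3 - (-4)·1.429 - (3)·1.250 - (4)·-0.750) / (-15) = -0.531
  w = (-6 - (-1)·1.429 - (1)·1.250 - (-2)·-0.200) / (8) = -0.778

-0.531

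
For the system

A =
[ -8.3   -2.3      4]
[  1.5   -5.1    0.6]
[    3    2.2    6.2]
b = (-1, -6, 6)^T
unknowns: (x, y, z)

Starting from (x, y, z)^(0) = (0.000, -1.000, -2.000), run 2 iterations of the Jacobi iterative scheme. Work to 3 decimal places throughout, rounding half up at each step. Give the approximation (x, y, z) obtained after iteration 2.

Iteration 1:
  x = (-1 - (-2.3)·-1.000 - (4)·-2.000) / (-8.3) = -0.566
  y = (-6 - (1.5)·0.000 - (0.6)·-2.000) / (-5.1) = 0.941
  z = (6 - (3)·0.000 - (2.2)·-1.000) / (6.2) = 1.323
Iteration 2:
  x = (-1 - (-2.3)·0.941 - (4)·1.323) / (-8.3) = 0.497
  y = (-6 - (1.5)·-0.566 - (0.6)·1.323) / (-5.1) = 1.166
  z = (6 - (3)·-0.566 - (2.2)·0.941) / (6.2) = 0.908

(0.497, 1.166, 0.908)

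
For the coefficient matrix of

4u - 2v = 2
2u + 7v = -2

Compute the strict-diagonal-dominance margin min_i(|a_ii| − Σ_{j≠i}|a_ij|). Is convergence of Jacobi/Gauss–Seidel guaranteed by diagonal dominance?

row 1: |4| − (2) = 2
row 2: |7| − (2) = 5
minimum over rows = 2 → strictly diagonally dominant (convergence guaranteed)

2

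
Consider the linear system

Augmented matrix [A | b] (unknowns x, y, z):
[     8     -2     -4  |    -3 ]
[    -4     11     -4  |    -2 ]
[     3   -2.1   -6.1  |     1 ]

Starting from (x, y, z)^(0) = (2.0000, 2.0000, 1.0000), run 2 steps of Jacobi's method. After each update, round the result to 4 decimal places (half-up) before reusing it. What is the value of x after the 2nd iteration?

Iteration 1:
  x = (-3 - (-2)·2.0000 - (-4)·1.0000) / (8) = 0.6250
  y = (-2 - (-4)·2.0000 - (-4)·1.0000) / (11) = 0.9091
  z = (1 - (3)·2.0000 - (-2.1)·2.0000) / (-6.1) = 0.1311
Iteration 2:
  x = (-3 - (-2)·0.9091 - (-4)·0.1311) / (8) = -0.0822
  y = (-2 - (-4)·0.6250 - (-4)·0.1311) / (11) = 0.0931
  z = (1 - (3)·0.6250 - (-2.1)·0.9091) / (-6.1) = -0.1695

-0.0822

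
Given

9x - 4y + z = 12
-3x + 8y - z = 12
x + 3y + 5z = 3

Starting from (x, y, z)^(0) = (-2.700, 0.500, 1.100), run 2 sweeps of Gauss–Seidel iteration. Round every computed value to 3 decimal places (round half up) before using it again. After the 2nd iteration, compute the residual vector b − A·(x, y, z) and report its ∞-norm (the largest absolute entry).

Iteration 1:
  x = (12 - (-4)·0.500 - (1)·1.100) / (9) = 1.433
  y = (12 - (-3)·1.433 - (-1)·1.100) / (8) = 2.175
  z = (3 - (1)·1.433 - (3)·2.175) / (5) = -0.992
Iteration 2:
  x = (12 - (-4)·2.175 - (1)·-0.992) / (9) = 2.410
  y = (12 - (-3)·2.410 - (-1)·-0.992) / (8) = 2.280
  z = (3 - (1)·2.410 - (3)·2.280) / (5) = -1.250
Residual b − A·x = (0.680, -0.260, 0.000); ∞-norm = 0.680

0.680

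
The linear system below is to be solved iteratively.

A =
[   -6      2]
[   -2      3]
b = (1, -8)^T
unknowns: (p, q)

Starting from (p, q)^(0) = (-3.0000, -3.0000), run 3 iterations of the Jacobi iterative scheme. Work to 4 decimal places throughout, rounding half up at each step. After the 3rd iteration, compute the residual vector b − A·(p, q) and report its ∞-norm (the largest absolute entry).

0.8148

Iteration 1:
  p = (1 - (2)·-3.0000) / (-6) = -1.1667
  q = (-8 - (-2)·-3.0000) / (3) = -4.6667
Iteration 2:
  p = (1 - (2)·-4.6667) / (-6) = -1.7222
  q = (-8 - (-2)·-1.1667) / (3) = -3.4445
Iteration 3:
  p = (1 - (2)·-3.4445) / (-6) = -1.3148
  q = (-8 - (-2)·-1.7222) / (3) = -3.8148
Residual b − A·x = (0.7408, 0.8148); ∞-norm = 0.8148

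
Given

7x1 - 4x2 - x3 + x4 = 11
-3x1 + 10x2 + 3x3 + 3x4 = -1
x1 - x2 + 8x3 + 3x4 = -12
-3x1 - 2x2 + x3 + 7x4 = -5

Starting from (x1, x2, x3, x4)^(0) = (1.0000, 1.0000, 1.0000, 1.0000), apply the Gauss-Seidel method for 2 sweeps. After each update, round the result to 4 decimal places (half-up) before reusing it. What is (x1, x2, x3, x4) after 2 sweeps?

(1.1610, 0.7448, -1.7376, 0.2443)

Iteration 1:
  x1 = (11 - (-4)·1.0000 - (-1)·1.0000 - (1)·1.0000) / (7) = 2.1429
  x2 = (-1 - (-3)·2.1429 - (3)·1.0000 - (3)·1.0000) / (10) = -0.0571
  x3 = (-12 - (1)·2.1429 - (-1)·-0.0571 - (3)·1.0000) / (8) = -2.1500
  x4 = (-5 - (-3)·2.1429 - (-2)·-0.0571 - (1)·-2.1500) / (7) = 0.4949
Iteration 2:
  x1 = (11 - (-4)·-0.0571 - (-1)·-2.1500 - (1)·0.4949) / (7) = 1.1610
  x2 = (-1 - (-3)·1.1610 - (3)·-2.1500 - (3)·0.4949) / (10) = 0.7448
  x3 = (-12 - (1)·1.1610 - (-1)·0.7448 - (3)·0.4949) / (8) = -1.7376
  x4 = (-5 - (-3)·1.1610 - (-2)·0.7448 - (1)·-1.7376) / (7) = 0.2443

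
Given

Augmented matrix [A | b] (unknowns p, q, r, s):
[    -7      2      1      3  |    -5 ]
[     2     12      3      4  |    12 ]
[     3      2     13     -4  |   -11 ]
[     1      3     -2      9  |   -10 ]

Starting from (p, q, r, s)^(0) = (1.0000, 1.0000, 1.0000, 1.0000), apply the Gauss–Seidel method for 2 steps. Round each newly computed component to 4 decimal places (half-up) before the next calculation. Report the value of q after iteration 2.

Iteration 1:
  p = (-5 - (2)·1.0000 - (1)·1.0000 - (3)·1.0000) / (-7) = 1.5714
  q = (12 - (2)·1.5714 - (3)·1.0000 - (4)·1.0000) / (12) = 0.1548
  r = (-11 - (3)·1.5714 - (2)·0.1548 - (-4)·1.0000) / (13) = -0.9249
  s = (-10 - (1)·1.5714 - (3)·0.1548 - (-2)·-0.9249) / (9) = -1.5428
Iteration 2:
  p = (-5 - (2)·0.1548 - (1)·-0.9249 - (3)·-1.5428) / (-7) = -0.0348
  q = (12 - (2)·-0.0348 - (3)·-0.9249 - (4)·-1.5428) / (12) = 1.7513
  r = (-11 - (3)·-0.0348 - (2)·1.7513 - (-4)·-1.5428) / (13) = -1.5823
  s = (-10 - (1)·-0.0348 - (3)·1.7513 - (-2)·-1.5823) / (9) = -2.0426

1.7513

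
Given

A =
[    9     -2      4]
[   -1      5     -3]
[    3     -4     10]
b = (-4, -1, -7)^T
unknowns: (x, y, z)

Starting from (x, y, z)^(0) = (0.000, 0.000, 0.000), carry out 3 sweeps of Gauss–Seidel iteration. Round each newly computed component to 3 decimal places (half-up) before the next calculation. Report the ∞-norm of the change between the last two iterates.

0.127

Iteration 1:
  x = (-4 - (-2)·0.000 - (4)·0.000) / (9) = -0.444
  y = (-1 - (-1)·-0.444 - (-3)·0.000) / (5) = -0.289
  z = (-7 - (3)·-0.444 - (-4)·-0.289) / (10) = -0.682
Iteration 2:
  x = (-4 - (-2)·-0.289 - (4)·-0.682) / (9) = -0.206
  y = (-1 - (-1)·-0.206 - (-3)·-0.682) / (5) = -0.650
  z = (-7 - (3)·-0.206 - (-4)·-0.650) / (10) = -0.898
Iteration 3:
  x = (-4 - (-2)·-0.650 - (4)·-0.898) / (9) = -0.190
  y = (-1 - (-1)·-0.190 - (-3)·-0.898) / (5) = -0.777
  z = (-7 - (3)·-0.190 - (-4)·-0.777) / (10) = -0.954
Change: (0.016, -0.127, -0.056) → max |·| = 0.127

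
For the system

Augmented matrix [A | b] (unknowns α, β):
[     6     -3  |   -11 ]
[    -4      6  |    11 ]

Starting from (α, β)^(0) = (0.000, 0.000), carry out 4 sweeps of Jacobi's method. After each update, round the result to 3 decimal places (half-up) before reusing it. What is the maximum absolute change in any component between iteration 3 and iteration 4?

0.407

Iteration 1:
  α = (-11 - (-3)·0.000) / (6) = -1.833
  β = (11 - (-4)·0.000) / (6) = 1.833
Iteration 2:
  α = (-11 - (-3)·1.833) / (6) = -0.917
  β = (11 - (-4)·-1.833) / (6) = 0.611
Iteration 3:
  α = (-11 - (-3)·0.611) / (6) = -1.528
  β = (11 - (-4)·-0.917) / (6) = 1.222
Iteration 4:
  α = (-11 - (-3)·1.222) / (6) = -1.222
  β = (11 - (-4)·-1.528) / (6) = 0.815
Change: (0.306, -0.407) → max |·| = 0.407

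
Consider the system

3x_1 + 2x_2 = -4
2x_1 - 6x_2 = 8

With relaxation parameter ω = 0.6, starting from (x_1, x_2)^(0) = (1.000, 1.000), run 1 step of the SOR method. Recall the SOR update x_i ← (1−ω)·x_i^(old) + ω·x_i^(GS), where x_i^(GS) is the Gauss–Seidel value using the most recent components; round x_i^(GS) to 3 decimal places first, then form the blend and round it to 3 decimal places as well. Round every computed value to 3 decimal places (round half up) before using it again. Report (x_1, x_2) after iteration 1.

(-0.800, -0.560)

Iteration 1:
  x_1: GS value = (-4 - (2)·1.000) / (3) = -2.000;  x_1 ← (1−ω)·1.000 + ω·-2.000 = -0.800
  x_2: GS value = (8 - (2)·-0.800) / (-6) = -1.600;  x_2 ← (1−ω)·1.000 + ω·-1.600 = -0.560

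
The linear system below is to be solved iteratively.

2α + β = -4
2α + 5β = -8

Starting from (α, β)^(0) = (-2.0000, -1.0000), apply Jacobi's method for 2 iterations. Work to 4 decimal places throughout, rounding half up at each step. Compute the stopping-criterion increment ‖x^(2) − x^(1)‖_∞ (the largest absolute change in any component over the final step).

0.2000

Iteration 1:
  α = (-4 - (1)·-1.0000) / (2) = -1.5000
  β = (-8 - (2)·-2.0000) / (5) = -0.8000
Iteration 2:
  α = (-4 - (1)·-0.8000) / (2) = -1.6000
  β = (-8 - (2)·-1.5000) / (5) = -1.0000
Change: (-0.1000, -0.2000) → max |·| = 0.2000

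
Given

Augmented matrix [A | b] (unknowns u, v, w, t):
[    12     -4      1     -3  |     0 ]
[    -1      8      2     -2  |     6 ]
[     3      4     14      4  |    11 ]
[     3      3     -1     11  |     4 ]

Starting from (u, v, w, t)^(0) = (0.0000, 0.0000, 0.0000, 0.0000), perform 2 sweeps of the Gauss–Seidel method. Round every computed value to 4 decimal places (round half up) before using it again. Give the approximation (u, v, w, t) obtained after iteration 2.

Iteration 1:
  u = (0 - (-4)·0.0000 - (1)·0.0000 - (-3)·0.0000) / (12) = 0.0000
  v = (6 - (-1)·0.0000 - (2)·0.0000 - (-2)·0.0000) / (8) = 0.7500
  w = (11 - (3)·0.0000 - (4)·0.7500 - (4)·0.0000) / (14) = 0.5714
  t = (4 - (3)·0.0000 - (3)·0.7500 - (-1)·0.5714) / (11) = 0.2110
Iteration 2:
  u = (0 - (-4)·0.7500 - (1)·0.5714 - (-3)·0.2110) / (12) = 0.2551
  v = (6 - (-1)·0.2551 - (2)·0.5714 - (-2)·0.2110) / (8) = 0.6918
  w = (11 - (3)·0.2551 - (4)·0.6918 - (4)·0.2110) / (14) = 0.4731
  t = (4 - (3)·0.2551 - (3)·0.6918 - (-1)·0.4731) / (11) = 0.1484

(0.2551, 0.6918, 0.4731, 0.1484)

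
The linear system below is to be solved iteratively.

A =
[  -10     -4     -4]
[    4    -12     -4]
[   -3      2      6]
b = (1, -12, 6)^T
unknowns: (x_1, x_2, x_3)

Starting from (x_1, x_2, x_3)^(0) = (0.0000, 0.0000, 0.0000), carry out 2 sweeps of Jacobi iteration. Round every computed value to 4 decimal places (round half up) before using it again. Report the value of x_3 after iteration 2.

0.6167

Iteration 1:
  x_1 = (1 - (-4)·0.0000 - (-4)·0.0000) / (-10) = -0.1000
  x_2 = (-12 - (4)·0.0000 - (-4)·0.0000) / (-12) = 1.0000
  x_3 = (6 - (-3)·0.0000 - (2)·0.0000) / (6) = 1.0000
Iteration 2:
  x_1 = (1 - (-4)·1.0000 - (-4)·1.0000) / (-10) = -0.9000
  x_2 = (-12 - (4)·-0.1000 - (-4)·1.0000) / (-12) = 0.6333
  x_3 = (6 - (-3)·-0.1000 - (2)·1.0000) / (6) = 0.6167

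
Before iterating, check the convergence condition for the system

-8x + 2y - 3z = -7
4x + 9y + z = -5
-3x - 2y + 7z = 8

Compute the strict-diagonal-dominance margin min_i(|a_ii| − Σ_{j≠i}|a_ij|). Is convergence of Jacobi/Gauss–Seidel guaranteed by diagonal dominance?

2

row 1: |-8| − (2+3) = 3
row 2: |9| − (4+1) = 4
row 3: |7| − (3+2) = 2
minimum over rows = 2 → strictly diagonally dominant (convergence guaranteed)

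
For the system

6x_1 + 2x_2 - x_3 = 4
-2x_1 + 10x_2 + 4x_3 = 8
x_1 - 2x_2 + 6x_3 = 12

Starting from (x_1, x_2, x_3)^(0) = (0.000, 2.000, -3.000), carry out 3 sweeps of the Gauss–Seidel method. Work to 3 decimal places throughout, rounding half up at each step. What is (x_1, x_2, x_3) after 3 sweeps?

Iteration 1:
  x_1 = (4 - (2)·2.000 - (-1)·-3.000) / (6) = -0.500
  x_2 = (8 - (-2)·-0.500 - (4)·-3.000) / (10) = 1.900
  x_3 = (12 - (1)·-0.500 - (-2)·1.900) / (6) = 2.717
Iteration 2:
  x_1 = (4 - (2)·1.900 - (-1)·2.717) / (6) = 0.486
  x_2 = (8 - (-2)·0.486 - (4)·2.717) / (10) = -0.190
  x_3 = (12 - (1)·0.486 - (-2)·-0.190) / (6) = 1.856
Iteration 3:
  x_1 = (4 - (2)·-0.190 - (-1)·1.856) / (6) = 1.039
  x_2 = (8 - (-2)·1.039 - (4)·1.856) / (10) = 0.265
  x_3 = (12 - (1)·1.039 - (-2)·0.265) / (6) = 1.915

(1.039, 0.265, 1.915)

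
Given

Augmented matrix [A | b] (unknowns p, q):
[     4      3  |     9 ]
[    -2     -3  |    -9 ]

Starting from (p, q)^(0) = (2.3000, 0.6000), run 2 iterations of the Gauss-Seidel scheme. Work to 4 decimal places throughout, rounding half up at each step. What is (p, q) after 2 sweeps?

Iteration 1:
  p = (9 - (3)·0.6000) / (4) = 1.8000
  q = (-9 - (-2)·1.8000) / (-3) = 1.8000
Iteration 2:
  p = (9 - (3)·1.8000) / (4) = 0.9000
  q = (-9 - (-2)·0.9000) / (-3) = 2.4000

(0.9000, 2.4000)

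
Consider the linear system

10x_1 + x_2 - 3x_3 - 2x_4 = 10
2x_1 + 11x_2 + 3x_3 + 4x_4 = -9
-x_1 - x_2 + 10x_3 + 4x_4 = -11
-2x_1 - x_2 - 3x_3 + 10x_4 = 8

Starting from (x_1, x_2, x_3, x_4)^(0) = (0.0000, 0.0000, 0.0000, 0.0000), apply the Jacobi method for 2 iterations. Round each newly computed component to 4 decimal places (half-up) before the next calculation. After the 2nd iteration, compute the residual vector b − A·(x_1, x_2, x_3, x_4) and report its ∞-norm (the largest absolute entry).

Iteration 1:
  x_1 = (10 - (1)·0.0000 - (-3)·0.0000 - (-2)·0.0000) / (10) = 1.0000
  x_2 = (-9 - (2)·0.0000 - (3)·0.0000 - (4)·0.0000) / (11) = -0.8182
  x_3 = (-11 - (-1)·0.0000 - (-1)·0.0000 - (4)·0.0000) / (10) = -1.1000
  x_4 = (8 - (-2)·0.0000 - (-1)·0.0000 - (-3)·0.0000) / (10) = 0.8000
Iteration 2:
  x_1 = (10 - (1)·-0.8182 - (-3)·-1.1000 - (-2)·0.8000) / (10) = 0.9118
  x_2 = (-9 - (2)·1.0000 - (3)·-1.1000 - (4)·0.8000) / (11) = -0.9909
  x_3 = (-11 - (-1)·1.0000 - (-1)·-0.8182 - (4)·0.8000) / (10) = -1.4018
  x_4 = (8 - (-2)·1.0000 - (-1)·-0.8182 - (-3)·-1.1000) / (10) = 0.5882
Residual b − A·x = (-1.1561, 1.9289, 0.5861, -1.2547); ∞-norm = 1.9289

1.9289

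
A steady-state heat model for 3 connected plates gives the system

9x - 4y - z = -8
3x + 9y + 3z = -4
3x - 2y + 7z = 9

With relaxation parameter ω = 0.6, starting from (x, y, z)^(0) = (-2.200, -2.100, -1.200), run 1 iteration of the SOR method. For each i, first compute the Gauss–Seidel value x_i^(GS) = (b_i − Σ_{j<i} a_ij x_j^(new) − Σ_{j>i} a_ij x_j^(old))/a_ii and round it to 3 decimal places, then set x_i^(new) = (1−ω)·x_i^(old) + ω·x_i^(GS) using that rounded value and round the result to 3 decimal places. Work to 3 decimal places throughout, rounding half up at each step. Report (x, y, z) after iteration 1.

Iteration 1:
  x: GS value = (-8 - (-4)·-2.100 - (-1)·-1.200) / (9) = -1.956;  x ← (1−ω)·-2.200 + ω·-1.956 = -2.054
  y: GS value = (-4 - (3)·-2.054 - (3)·-1.200) / (9) = 0.640;  y ← (1−ω)·-2.100 + ω·0.640 = -0.456
  z: GS value = (9 - (3)·-2.054 - (-2)·-0.456) / (7) = 2.036;  z ← (1−ω)·-1.200 + ω·2.036 = 0.742

(-2.054, -0.456, 0.742)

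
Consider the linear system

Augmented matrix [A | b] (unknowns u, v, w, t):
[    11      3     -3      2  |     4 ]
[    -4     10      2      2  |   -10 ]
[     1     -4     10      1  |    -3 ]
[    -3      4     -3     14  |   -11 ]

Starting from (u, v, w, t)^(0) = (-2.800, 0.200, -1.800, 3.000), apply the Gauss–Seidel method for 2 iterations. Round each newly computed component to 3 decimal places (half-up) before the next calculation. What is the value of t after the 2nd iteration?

Iteration 1:
  u = (4 - (3)·0.200 - (-3)·-1.800 - (2)·3.000) / (11) = -0.727
  v = (-10 - (-4)·-0.727 - (2)·-1.800 - (2)·3.000) / (10) = -1.531
  w = (-3 - (1)·-0.727 - (-4)·-1.531 - (1)·3.000) / (10) = -1.140
  t = (-11 - (-3)·-0.727 - (4)·-1.531 - (-3)·-1.140) / (14) = -0.748
Iteration 2:
  u = (4 - (3)·-1.531 - (-3)·-1.140 - (2)·-0.748) / (11) = 0.606
  v = (-10 - (-4)·0.606 - (2)·-1.140 - (2)·-0.748) / (10) = -0.380
  w = (-3 - (1)·0.606 - (-4)·-0.380 - (1)·-0.748) / (10) = -0.438
  t = (-11 - (-3)·0.606 - (4)·-0.380 - (-3)·-0.438) / (14) = -0.641

-0.641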